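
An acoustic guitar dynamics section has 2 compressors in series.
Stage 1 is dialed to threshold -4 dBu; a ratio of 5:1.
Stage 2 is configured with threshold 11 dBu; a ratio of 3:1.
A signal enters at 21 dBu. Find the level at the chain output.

Stage 1: 21 dBu is 25 dB over -4 dBu; at 5:1 that becomes 5 dB over, giving 1 dBu.
Stage 2: 1 dBu is at or below the 11 dBu threshold — no compression; output 1 dBu.

1 dBu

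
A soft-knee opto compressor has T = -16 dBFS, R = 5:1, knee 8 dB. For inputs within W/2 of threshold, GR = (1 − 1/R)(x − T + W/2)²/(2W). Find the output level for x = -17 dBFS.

x − T + W/2 = -17 − (-16) + 4 = 3.
GR = (1 − 1/5) × 3² / 16 = 0.8 × 9 / 16 = 0.45 dB.
Output = -17 − 0.45 = -17.45 dBFS.

-17.45 dBFS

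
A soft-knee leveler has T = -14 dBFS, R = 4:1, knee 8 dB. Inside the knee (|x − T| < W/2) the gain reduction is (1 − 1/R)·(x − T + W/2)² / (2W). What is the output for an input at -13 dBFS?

-14.171875 dBFS

x − T + W/2 = -13 − (-14) + 4 = 5.
GR = (1 − 1/4) × 5² / 16 = 0.75 × 25 / 16 = 1.171875 dB.
Output = -13 − 1.171875 = -14.171875 dBFS.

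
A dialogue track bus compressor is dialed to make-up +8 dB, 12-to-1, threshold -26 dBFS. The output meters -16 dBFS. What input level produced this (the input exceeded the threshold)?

-2 dBFS

Stripping the +8 dB make-up gives -24 dBFS at the gain stage.
Post-compression overshoot = -24 − (-26) = 2 dB.
Input overshoot = R × output overshoot = 24 dB → input = -26 + 24 = -2 dBFS.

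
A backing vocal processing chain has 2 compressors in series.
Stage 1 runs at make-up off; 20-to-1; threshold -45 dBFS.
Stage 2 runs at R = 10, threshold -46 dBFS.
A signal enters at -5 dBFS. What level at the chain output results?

-45.7 dBFS

Stage 1: 40 dB above -45 dBFS, reduced 20:1 to 2 dB above → -43 dBFS.
Stage 2: overshoot 3 dB → 3/10 = 0.3 dB → -45.7 dBFS.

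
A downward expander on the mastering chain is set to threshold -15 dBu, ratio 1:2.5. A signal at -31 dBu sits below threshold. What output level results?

-55 dBu

The input is 16 dB below the -15 dBu threshold.
A 1:2.5 expander multiplies undershoot by 2.5: 16 × 2.5 = 40 dB below threshold.
Output = -15 − 40 = -55 dBu.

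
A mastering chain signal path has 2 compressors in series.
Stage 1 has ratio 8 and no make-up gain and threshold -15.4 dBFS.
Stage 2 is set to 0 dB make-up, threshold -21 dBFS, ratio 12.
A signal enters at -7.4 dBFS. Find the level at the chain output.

Stage 1: overshoot 8 dB → 8/8 = 1 dB → -14.4 dBFS.
Stage 2: -14.4 dBFS is 6.6 dB over -21 dBFS; at 12:1 that becomes 0.55 dB over, giving -20.45 dBFS.

-20.45 dBFS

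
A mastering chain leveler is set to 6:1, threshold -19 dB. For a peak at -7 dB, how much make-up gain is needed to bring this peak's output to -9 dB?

8 dB

Without make-up, output = threshold + overshoot/6 = -19 + 2 = -17 dB.
Gap to target: 8 dB.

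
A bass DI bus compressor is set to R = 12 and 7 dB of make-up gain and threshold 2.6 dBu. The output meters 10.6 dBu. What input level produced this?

14.6 dBu

Before make-up, the level was 10.6 − 7 = 3.6 dBu.
That's 1 dB above the 2.6 dBu threshold.
Undo the ratio: input overshoot = 1 × 12 = 12 dB, giving input = 14.6 dBu.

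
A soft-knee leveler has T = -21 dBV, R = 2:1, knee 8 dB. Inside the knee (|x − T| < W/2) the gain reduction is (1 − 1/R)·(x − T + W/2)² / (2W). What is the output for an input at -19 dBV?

-20.125 dBV

x − T + W/2 = -19 − (-21) + 4 = 6.
GR = (1 − 1/2) × 6² / 16 = 0.5 × 36 / 16 = 1.125 dB.
Output = -19 − 1.125 = -20.125 dBV.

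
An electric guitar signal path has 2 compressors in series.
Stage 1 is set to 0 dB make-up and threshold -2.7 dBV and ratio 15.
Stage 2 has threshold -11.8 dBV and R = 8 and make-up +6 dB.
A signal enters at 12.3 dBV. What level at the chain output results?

Stage 1: 15 dB above -2.7 dBV, reduced 15:1 to 1 dB above → -1.7 dBV.
Stage 2: overshoot 10.1 dB → 10.1/8 = 1.2625 dB → -10.5375 dBV; +6 dB make-up → -4.5375 dBV.

-4.5375 dBV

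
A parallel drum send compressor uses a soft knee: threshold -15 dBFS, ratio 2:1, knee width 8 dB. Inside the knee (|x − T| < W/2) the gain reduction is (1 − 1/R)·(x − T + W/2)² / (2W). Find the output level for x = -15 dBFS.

x − T + W/2 = -15 − (-15) + 4 = 4.
GR = (1 − 1/2) × 4² / 16 = 0.5 × 16 / 16 = 0.5 dB.
Output = -15 − 0.5 = -15.5 dBFS.

-15.5 dBFS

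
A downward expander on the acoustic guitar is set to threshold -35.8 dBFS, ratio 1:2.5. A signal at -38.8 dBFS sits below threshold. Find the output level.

The input is 3 dB below the -35.8 dBFS threshold.
A 1:2.5 expander multiplies undershoot by 2.5: 3 × 2.5 = 7.5 dB below threshold.
Output = -35.8 − 7.5 = -43.3 dBFS.

-43.3 dBFS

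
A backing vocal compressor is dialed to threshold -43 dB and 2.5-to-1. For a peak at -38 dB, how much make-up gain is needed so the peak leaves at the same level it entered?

The peak compresses to -43 + 5/2.5 = -41 dB.
To reach -38 dB requires -38 − (-41) = 3 dB of make-up.

3 dB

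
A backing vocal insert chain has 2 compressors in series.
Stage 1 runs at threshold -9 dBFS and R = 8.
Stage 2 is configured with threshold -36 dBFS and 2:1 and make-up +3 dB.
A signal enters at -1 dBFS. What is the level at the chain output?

-19 dBFS

Stage 1: 8 dB above -9 dBFS, reduced 8:1 to 1 dB above → -8 dBFS.
Stage 2: 28 dB above -36 dBFS, reduced 2:1 to 14 dB above → -22 dBFS; +3 dB make-up → -19 dBFS.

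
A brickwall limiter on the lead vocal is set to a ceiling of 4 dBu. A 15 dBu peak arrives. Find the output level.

4 dBu

A brickwall limiter is an ∞:1 compressor: any input above the ceiling is clamped to 4 dBu.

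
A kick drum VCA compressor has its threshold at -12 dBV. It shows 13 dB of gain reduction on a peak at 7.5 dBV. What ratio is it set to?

Input overshoot = 7.5 − (-12) = 19.5 dB.
Output overshoot = 19.5 − 13 = 6.5 dB.
Ratio = input overshoot / output overshoot = 19.5 / 6.5 = 3.

3:1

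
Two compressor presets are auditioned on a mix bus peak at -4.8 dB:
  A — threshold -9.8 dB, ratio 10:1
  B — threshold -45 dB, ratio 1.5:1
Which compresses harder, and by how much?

B, by 8.9 dB

A: 5 dB over, compressed to 0.5 dB over, so 4.5 dB of GR.
B: 40.2 dB over, compressed to 26.8 dB over, so 13.4 dB of GR.
B applies 8.9 dB more gain reduction.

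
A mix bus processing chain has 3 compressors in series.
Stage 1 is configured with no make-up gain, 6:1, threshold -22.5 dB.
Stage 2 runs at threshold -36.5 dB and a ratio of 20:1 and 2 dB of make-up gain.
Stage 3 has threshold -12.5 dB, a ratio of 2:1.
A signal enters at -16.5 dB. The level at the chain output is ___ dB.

Stage 1: 6 dB above -22.5 dB, reduced 6:1 to 1 dB above → -21.5 dB.
Stage 2: overshoot 15 dB → 15/20 = 0.75 dB → -35.75 dB; +2 dB make-up → -33.75 dB.
Stage 3: below threshold (-33.75 ≤ -12.5); passes unchanged; output -33.75 dB.

-33.75 dB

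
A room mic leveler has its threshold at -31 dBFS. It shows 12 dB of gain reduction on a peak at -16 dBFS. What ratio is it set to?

5:1

Input overshoot = -16 − (-31) = 15 dB.
Output overshoot = 15 − 12 = 3 dB.
Ratio = input overshoot / output overshoot = 15 / 3 = 5.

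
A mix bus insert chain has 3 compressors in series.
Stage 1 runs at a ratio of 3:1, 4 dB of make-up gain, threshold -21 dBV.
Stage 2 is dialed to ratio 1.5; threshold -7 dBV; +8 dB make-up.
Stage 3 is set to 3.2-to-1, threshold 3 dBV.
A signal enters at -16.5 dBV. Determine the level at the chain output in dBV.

Stage 1: -16.5 dBV is 4.5 dB over -21 dBV; at 3:1 that becomes 1.5 dB over, giving -19.5 dBV; +4 dB make-up → -15.5 dBV.
Stage 2: -15.5 dBV ≤ -7 dBV, so stage 2 doesn't engage; make-up brings it to -7.5 dBV.
Stage 3: below threshold (-7.5 ≤ 3); passes unchanged; output -7.5 dBV.

-7.5 dBV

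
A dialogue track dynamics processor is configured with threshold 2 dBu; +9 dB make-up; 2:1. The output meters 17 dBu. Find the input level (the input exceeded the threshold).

Stripping the +9 dB make-up gives 8 dBu at the gain stage.
The compressed level sits 8 − 2 = 6 dB over threshold.
Undo the ratio: input overshoot = 6 × 2 = 12 dB, giving input = 14 dBu.

14 dBu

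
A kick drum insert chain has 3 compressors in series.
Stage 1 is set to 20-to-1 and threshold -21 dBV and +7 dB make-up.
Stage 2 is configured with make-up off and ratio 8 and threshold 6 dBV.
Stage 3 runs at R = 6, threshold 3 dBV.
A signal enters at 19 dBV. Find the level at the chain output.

-12 dBV

Stage 1: 40 dB above -21 dBV, reduced 20:1 to 2 dB above → -19 dBV; +7 dB make-up → -12 dBV.
Stage 2: below threshold (-12 ≤ 6); passes unchanged; output -12 dBV.
Stage 3: -12 dBV is at or below the 3 dBV threshold — no compression; output -12 dBV.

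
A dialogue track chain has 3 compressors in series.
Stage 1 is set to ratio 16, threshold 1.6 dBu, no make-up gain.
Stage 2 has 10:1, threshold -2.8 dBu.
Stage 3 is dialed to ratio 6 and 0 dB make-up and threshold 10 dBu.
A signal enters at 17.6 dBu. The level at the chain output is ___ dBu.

-2.26 dBu

Stage 1: overshoot 16 dB → 16/16 = 1 dB → 2.6 dBu.
Stage 2: 5.4 dB above -2.8 dBu, reduced 10:1 to 0.54 dB above → -2.26 dBu.
Stage 3: -2.26 dBu is at or below the 10 dBu threshold — no compression; output -2.26 dBu.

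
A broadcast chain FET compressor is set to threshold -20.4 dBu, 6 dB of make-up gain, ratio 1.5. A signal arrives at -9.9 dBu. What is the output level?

-7.4 dBu

-9.9 dBu sits 10.5 dB over threshold.
The 10.5 dB excess becomes 7 dB after 1.5:1 reduction.
So the level is -20.4 + 7 = -13.4 dBu; make-up adds 6 dB, giving -7.4 dBu.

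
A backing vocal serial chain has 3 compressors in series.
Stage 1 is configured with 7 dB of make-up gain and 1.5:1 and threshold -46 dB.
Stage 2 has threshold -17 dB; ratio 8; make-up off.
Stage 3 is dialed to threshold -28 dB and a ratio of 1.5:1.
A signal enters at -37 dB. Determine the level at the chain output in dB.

-33 dB

Stage 1: 9 dB above -46 dB, reduced 1.5:1 to 6 dB above → -40 dB; +7 dB make-up → -33 dB.
Stage 2: -33 dB is at or below the -17 dB threshold — no compression; output -33 dB.
Stage 3: -33 dB is at or below the -28 dB threshold — no compression; output -33 dB.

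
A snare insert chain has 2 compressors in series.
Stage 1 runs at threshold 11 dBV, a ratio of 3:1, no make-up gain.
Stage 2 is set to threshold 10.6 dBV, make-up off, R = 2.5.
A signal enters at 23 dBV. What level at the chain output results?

Stage 1: 23 dBV is 12 dB over 11 dBV; at 3:1 that becomes 4 dB over, giving 15 dBV.
Stage 2: 15 dBV is 4.4 dB over 10.6 dBV; at 2.5:1 that becomes 1.76 dB over, giving 12.36 dBV.

12.36 dBV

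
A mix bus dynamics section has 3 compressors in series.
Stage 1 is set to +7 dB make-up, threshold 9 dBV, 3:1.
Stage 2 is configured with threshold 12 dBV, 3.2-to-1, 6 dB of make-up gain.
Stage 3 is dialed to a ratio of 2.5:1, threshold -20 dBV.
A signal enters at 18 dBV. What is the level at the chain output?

Stage 1: 9 dB above 9 dBV, reduced 3:1 to 3 dB above → 12 dBV; +7 dB make-up → 19 dBV.
Stage 2: overshoot 7 dB → 7/3.2 = 2.1875 dB → 14.1875 dBV; +6 dB make-up → 20.1875 dBV.
Stage 3: 40.1875 dB above -20 dBV, reduced 2.5:1 to 16.075 dB above → -3.925 dBV.

-3.925 dBV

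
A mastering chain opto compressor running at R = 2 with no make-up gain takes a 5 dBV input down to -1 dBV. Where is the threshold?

Let T be the threshold. Output overshoot = (input overshoot)/R, so -1 − T = (5 − T)/2.
2·(-1 − T) = 5 − T → 1·T = -2 − 5 = -7.
T = -7/1 = -7 dBV.

-7 dBV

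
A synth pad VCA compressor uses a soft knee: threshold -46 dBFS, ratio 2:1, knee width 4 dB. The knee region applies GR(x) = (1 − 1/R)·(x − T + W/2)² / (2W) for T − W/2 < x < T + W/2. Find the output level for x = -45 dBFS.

-45.5625 dBFS

x − T + W/2 = -45 − (-46) + 2 = 3.
GR = (1 − 1/2) × 3² / 8 = 0.5 × 9 / 8 = 0.5625 dB.
Output = -45 − 0.5625 = -45.5625 dBFS.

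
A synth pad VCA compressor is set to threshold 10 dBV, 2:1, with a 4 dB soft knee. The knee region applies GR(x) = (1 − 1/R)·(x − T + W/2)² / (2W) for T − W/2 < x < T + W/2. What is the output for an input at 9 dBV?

8.9375 dBV

x − T + W/2 = 9 − 10 + 2 = 1.
GR = (1 − 1/2) × 1² / 8 = 0.5 × 1 / 8 = 0.0625 dB.
Output = 9 − 0.0625 = 8.9375 dBV.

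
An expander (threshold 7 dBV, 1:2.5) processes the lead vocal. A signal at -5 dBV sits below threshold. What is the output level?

-23 dBV

Below threshold, a 1:2.5 expander applies gain = (2.5−1)×(T − x) of attenuation.
(2.5−1) × 12 = 18 dB, so output = -5 − 18 = -23 dBV.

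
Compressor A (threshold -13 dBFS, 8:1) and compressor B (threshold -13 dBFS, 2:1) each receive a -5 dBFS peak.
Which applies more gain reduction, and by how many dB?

A: 8 dB over, compressed to 1 dB over, so 7 dB of GR.
B: 8 dB over, compressed to 4 dB over, so 4 dB of GR.
Difference: 3 dB in favour of A.

A, by 3 dB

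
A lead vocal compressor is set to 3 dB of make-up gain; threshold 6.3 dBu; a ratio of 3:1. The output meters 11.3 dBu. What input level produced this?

Remove make-up: 11.3 − 3 = 8.3 dBu.
That's 2 dB above the 6.3 dBu threshold.
Before 3:1 compression the overshoot was 2 × 3 = 6 dB, so input = 6.3 + 6 = 12.3 dBu.

12.3 dBu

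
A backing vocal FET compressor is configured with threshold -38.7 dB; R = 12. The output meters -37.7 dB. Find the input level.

-26.7 dB

That's 1 dB above the -38.7 dB threshold.
Before 12:1 compression the overshoot was 1 × 12 = 12 dB, so input = -38.7 + 12 = -26.7 dB.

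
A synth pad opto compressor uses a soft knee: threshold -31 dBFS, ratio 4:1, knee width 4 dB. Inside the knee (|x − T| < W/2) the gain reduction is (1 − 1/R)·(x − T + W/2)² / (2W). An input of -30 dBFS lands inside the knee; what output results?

-30.84375 dBFS

x − T + W/2 = -30 − (-31) + 2 = 3.
GR = (1 − 1/4) × 3² / 8 = 0.75 × 9 / 8 = 0.84375 dB.
Output = -30 − 0.84375 = -30.84375 dBFS.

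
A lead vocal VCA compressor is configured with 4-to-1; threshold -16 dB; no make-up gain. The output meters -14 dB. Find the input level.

The compressed level sits -14 − (-16) = 2 dB over threshold.
Undo the ratio: input overshoot = 2 × 4 = 8 dB, giving input = -8 dB.

-8 dB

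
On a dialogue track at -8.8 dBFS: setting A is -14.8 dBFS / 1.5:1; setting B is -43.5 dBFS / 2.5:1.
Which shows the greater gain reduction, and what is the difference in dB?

A: overshoot 6 dB → output overshoot 4 dB → GR 2 dB.
B: overshoot 34.7 dB → output overshoot 13.88 dB → GR 20.82 dB.
B applies 18.82 dB more gain reduction.

B, by 18.82 dB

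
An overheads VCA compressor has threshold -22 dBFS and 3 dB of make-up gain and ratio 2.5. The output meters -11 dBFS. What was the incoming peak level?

Remove make-up: -11 − 3 = -14 dBFS.
Post-compression overshoot = -14 − (-22) = 8 dB.
Undo the ratio: input overshoot = 8 × 2.5 = 20 dB, giving input = -2 dBFS.

-2 dBFS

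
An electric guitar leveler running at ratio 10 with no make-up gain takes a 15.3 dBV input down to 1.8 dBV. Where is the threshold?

Input is 15 dB above T (since output overshoot × R = input overshoot: (1.8 − T)·10 = 15.3 − T gives T = 0.3 dBV).
Check: 0.3 + (15.3 − 0.3)/10 = 0.3 + 1.5 = 1.8 dBV. ✓

0.3 dBV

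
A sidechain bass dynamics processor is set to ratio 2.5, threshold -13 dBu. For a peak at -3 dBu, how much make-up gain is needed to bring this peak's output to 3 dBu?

12 dB

Overshoot 10 dB → 10/2.5 = 4 dB after compression, so the compressed level is -13 + 4 = -9 dBu.
Make-up = target − compressed = 3 − (-9) = 12 dB.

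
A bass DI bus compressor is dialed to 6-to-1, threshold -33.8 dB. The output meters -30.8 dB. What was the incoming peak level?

-15.8 dB

That's 3 dB above the -33.8 dB threshold.
Input overshoot = R × output overshoot = 18 dB → input = -33.8 + 18 = -15.8 dB.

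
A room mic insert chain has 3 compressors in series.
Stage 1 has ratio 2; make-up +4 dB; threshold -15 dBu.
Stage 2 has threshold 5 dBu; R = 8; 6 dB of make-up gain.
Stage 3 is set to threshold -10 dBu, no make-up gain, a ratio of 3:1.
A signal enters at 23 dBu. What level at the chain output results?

-2.875 dBu

Stage 1: 38 dB above -15 dBu, reduced 2:1 to 19 dB above → 4 dBu; +4 dB make-up → 8 dBu.
Stage 2: overshoot 3 dB → 3/8 = 0.375 dB → 5.375 dBu; +6 dB make-up → 11.375 dBu.
Stage 3: overshoot 21.375 dB → 21.375/3 = 7.125 dB → -2.875 dBu.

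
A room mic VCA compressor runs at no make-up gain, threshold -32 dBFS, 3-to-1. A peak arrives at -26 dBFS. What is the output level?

-30 dBFS

Overshoot: -26 − (-32) = 6 dB.
At 3:1 the overshoot is divided by 3, leaving 2 dB above threshold.
So the level is -32 + 2 = -30 dBFS.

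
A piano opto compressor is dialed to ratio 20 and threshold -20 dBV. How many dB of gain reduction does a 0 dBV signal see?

19 dB

Overshoot = 0 − (-20) = 20 dB.
A 20:1 ratio leaves 1 dB of that excess.
So the signal is attenuated by 20 − 1 = 19 dB.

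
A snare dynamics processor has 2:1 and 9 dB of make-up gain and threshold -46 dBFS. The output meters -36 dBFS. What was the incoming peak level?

-44 dBFS

Remove make-up: -36 − 9 = -45 dBFS.
Post-compression overshoot = -45 − (-46) = 1 dB.
Before 2:1 compression the overshoot was 1 × 2 = 2 dB, so input = -46 + 2 = -44 dBFS.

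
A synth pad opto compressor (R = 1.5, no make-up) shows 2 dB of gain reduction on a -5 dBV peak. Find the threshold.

Gain reduction = -5 − (-7) = 2 dB; output overshoot = GR / (R − 1) = 2 / 0.5 = 4 dB.
Threshold = output − output overshoot = -7 − 4 = -11 dBV.

-11 dBV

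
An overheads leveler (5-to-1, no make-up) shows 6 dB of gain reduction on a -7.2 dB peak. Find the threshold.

-14.7 dB

Gain reduction = -7.2 − (-13.2) = 6 dB; output overshoot = GR / (R − 1) = 6 / 4 = 1.5 dB.
Threshold = output − output overshoot = -13.2 − 1.5 = -14.7 dB.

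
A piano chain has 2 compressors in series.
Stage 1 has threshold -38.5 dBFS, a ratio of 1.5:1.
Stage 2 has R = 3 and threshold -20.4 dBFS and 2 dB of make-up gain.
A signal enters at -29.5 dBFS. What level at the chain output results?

-30.5 dBFS

Stage 1: -29.5 dBFS is 9 dB over -38.5 dBFS; at 1.5:1 that becomes 6 dB over, giving -32.5 dBFS.
Stage 2: below threshold (-32.5 ≤ -20.4); passes unchanged; make-up brings it to -30.5 dBFS.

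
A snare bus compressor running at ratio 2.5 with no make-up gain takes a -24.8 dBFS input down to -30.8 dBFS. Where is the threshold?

Input is 10 dB above T (since output overshoot × R = input overshoot: (-30.8 − T)·2.5 = -24.8 − T gives T = -34.8 dBFS).
Check: -34.8 + (-24.8 − (-34.8))/2.5 = -34.8 + 4 = -30.8 dBFS. ✓

-34.8 dBFS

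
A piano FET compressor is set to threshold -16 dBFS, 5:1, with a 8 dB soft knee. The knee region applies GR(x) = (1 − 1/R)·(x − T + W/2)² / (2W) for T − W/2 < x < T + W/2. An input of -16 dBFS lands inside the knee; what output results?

x − T + W/2 = -16 − (-16) + 4 = 4.
GR = (1 − 1/5) × 4² / 16 = 0.8 × 16 / 16 = 0.8 dB.
Output = -16 − 0.8 = -16.8 dBFS.

-16.8 dBFS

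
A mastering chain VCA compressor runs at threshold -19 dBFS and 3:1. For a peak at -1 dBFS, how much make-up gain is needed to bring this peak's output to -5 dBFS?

8 dB

Overshoot 18 dB → 18/3 = 6 dB after compression, so the compressed level is -19 + 6 = -13 dBFS.
Make-up = target − compressed = -5 − (-13) = 8 dB.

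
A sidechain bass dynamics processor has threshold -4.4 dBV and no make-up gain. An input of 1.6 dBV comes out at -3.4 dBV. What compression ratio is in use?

Input overshoot = 1.6 − (-4.4) = 6 dB; output overshoot = -3.4 − (-4.4) = 1 dB.
Ratio = 6 / 1 = 6.

6:1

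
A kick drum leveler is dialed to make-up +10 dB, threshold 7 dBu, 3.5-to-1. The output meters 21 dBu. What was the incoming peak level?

Remove make-up: 21 − 10 = 11 dBu.
The compressed level sits 11 − 7 = 4 dB over threshold.
Undo the ratio: input overshoot = 4 × 3.5 = 14 dB, giving input = 21 dBu.

21 dBu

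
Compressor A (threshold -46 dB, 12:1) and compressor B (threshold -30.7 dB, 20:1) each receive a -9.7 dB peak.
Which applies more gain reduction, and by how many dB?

A, by 13.325 dB

A: GR = 36.3 − 36.3/12 = 33.275 dB.
B: GR = 21 − 21/20 = 19.95 dB.
A applies 13.325 dB more gain reduction.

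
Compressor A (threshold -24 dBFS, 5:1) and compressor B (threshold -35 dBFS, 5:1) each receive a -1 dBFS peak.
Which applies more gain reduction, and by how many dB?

B, by 8.8 dB

A: 23 dB over, compressed to 4.6 dB over, so 18.4 dB of GR.
B: 34 dB over, compressed to 6.8 dB over, so 27.2 dB of GR.
Difference: 8.8 dB in favour of B.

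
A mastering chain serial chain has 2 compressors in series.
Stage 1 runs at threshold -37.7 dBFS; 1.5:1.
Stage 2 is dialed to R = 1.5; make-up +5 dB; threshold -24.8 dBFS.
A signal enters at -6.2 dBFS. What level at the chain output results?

-14.4 dBFS

Stage 1: 31.5 dB above -37.7 dBFS, reduced 1.5:1 to 21 dB above → -16.7 dBFS.
Stage 2: overshoot 8.1 dB → 8.1/1.5 = 5.4 dB → -19.4 dBFS; +5 dB make-up → -14.4 dBFS.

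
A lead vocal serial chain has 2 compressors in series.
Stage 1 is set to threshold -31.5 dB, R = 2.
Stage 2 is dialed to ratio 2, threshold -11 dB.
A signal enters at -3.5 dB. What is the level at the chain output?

Stage 1: 28 dB above -31.5 dB, reduced 2:1 to 14 dB above → -17.5 dB.
Stage 2: -17.5 dB ≤ -11 dB, so stage 2 doesn't engage; output -17.5 dB.

-17.5 dB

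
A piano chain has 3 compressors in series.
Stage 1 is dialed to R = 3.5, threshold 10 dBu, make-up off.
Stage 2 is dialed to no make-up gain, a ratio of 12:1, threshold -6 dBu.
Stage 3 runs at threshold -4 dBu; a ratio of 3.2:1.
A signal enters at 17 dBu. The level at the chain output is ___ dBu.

Stage 1: 17 dBu is 7 dB over 10 dBu; at 3.5:1 that becomes 2 dB over, giving 12 dBu.
Stage 2: 12 dBu is 18 dB over -6 dBu; at 12:1 that becomes 1.5 dB over, giving -4.5 dBu.
Stage 3: -4.5 dBu is at or below the -4 dBu threshold — no compression; output -4.5 dBu.

-4.5 dBu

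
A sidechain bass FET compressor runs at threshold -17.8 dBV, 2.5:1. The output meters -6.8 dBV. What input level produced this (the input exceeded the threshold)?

Post-compression overshoot = -6.8 − (-17.8) = 11 dB.
Undo the ratio: input overshoot = 11 × 2.5 = 27.5 dB, giving input = 9.7 dBV.

9.7 dBV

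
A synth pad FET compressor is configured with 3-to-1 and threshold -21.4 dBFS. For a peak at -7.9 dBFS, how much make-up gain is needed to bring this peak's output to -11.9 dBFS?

Without make-up, output = threshold + overshoot/3 = -21.4 + 4.5 = -16.9 dBFS.
Gap to target: 5 dB.

5 dB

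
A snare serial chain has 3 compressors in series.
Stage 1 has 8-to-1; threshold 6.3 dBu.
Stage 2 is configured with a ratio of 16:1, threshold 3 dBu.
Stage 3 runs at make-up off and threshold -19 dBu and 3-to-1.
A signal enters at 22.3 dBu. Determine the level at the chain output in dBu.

Stage 1: 16 dB above 6.3 dBu, reduced 8:1 to 2 dB above → 8.3 dBu.
Stage 2: 8.3 dBu is 5.3 dB over 3 dBu; at 16:1 that becomes 0.33125 dB over, giving 3.33125 dBu.
Stage 3: 3.33125 dBu is 22.33125 dB over -19 dBu; at 3:1 that becomes 7.44375 dB over, giving -11.55625 dBu.

-11.55625 dBu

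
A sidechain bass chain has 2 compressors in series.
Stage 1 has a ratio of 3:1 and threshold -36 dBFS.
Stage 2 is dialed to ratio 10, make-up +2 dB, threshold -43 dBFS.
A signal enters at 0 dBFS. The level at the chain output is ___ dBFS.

-39.1 dBFS

Stage 1: 0 dBFS is 36 dB over -36 dBFS; at 3:1 that becomes 12 dB over, giving -24 dBFS.
Stage 2: overshoot 19 dB → 19/10 = 1.9 dB → -41.1 dBFS; +2 dB make-up → -39.1 dBFS.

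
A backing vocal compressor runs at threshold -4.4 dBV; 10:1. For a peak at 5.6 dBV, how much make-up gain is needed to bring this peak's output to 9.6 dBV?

13 dB

Overshoot 10 dB → 10/10 = 1 dB after compression, so the compressed level is -4.4 + 1 = -3.4 dBV.
Make-up = target − compressed = 9.6 − (-3.4) = 13 dB.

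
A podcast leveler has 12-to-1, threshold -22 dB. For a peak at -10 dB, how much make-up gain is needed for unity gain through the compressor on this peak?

Overshoot 12 dB → 12/12 = 1 dB after compression, so the compressed level is -22 + 1 = -21 dB.
Make-up = target − compressed = -10 − (-21) = 11 dB.

11 dB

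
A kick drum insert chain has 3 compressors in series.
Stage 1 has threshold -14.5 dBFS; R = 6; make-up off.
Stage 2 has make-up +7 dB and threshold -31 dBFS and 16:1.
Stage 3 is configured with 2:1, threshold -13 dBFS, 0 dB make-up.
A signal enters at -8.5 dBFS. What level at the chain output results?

-22.90625 dBFS

Stage 1: -8.5 dBFS is 6 dB over -14.5 dBFS; at 6:1 that becomes 1 dB over, giving -13.5 dBFS.
Stage 2: 17.5 dB above -31 dBFS, reduced 16:1 to 1.09375 dB above → -29.90625 dBFS; +7 dB make-up → -22.90625 dBFS.
Stage 3: -22.90625 dBFS ≤ -13 dBFS, so stage 3 doesn't engage; output -22.90625 dBFS.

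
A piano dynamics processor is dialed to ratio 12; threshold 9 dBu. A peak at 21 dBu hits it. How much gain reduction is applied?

11 dB

Overshoot = 21 − 9 = 12 dB.
A 12:1 ratio leaves 1 dB of that excess.
Gain reduction = 12 − 1 = 11 dB.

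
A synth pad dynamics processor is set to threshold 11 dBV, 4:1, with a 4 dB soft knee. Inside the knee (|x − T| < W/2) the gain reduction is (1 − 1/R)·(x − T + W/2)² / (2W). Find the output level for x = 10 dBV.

9.90625 dBV

x − T + W/2 = 10 − 11 + 2 = 1.
GR = (1 − 1/4) × 1² / 8 = 0.75 × 1 / 8 = 0.09375 dB.
Output = 10 − 0.09375 = 9.90625 dBV.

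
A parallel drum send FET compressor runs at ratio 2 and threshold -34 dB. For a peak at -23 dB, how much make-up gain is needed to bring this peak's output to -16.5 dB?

12 dB

Overshoot 11 dB → 11/2 = 5.5 dB after compression, so the compressed level is -34 + 5.5 = -28.5 dB.
Make-up = target − compressed = -16.5 − (-28.5) = 12 dB.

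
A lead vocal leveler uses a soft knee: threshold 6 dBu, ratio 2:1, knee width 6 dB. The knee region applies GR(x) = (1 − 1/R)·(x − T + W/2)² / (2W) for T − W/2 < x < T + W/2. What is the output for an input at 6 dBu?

x − T + W/2 = 6 − 6 + 3 = 3.
GR = (1 − 1/2) × 3² / 12 = 0.5 × 9 / 12 = 0.375 dB.
Output = 6 − 0.375 = 5.625 dBu.

5.625 dBu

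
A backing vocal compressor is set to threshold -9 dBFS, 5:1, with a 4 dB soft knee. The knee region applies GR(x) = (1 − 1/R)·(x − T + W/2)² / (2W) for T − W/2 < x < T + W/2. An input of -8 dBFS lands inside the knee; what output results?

x − T + W/2 = -8 − (-9) + 2 = 3.
GR = (1 − 1/5) × 3² / 8 = 0.8 × 9 / 8 = 0.9 dB.
Output = -8 − 0.9 = -8.9 dBFS.

-8.9 dBFS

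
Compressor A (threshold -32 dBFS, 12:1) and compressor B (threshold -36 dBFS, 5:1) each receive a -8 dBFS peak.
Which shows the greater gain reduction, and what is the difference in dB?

A: GR = 24 − 24/12 = 22 dB.
B: GR = 28 − 28/5 = 22.4 dB.
Difference: 0.4 dB in favour of B.

B, by 0.4 dB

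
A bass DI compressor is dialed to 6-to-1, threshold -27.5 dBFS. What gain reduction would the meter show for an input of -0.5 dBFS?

Overshoot = -0.5 − (-27.5) = 27 dB.
After 6:1 compression the overshoot becomes 27/6 = 4.5 dB.
GR = overshoot in − overshoot out = 27 − 4.5 = 22.5 dB.

22.5 dB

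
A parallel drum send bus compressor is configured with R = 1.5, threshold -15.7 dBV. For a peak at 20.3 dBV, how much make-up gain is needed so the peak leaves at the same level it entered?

12 dB

The peak compresses to -15.7 + 36/1.5 = 8.3 dBV.
To reach 20.3 dBV requires 20.3 − 8.3 = 12 dB of make-up.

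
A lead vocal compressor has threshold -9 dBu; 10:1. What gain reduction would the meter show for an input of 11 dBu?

18 dB

The signal is 20 dB above threshold.
At 10:1, output sits 20/10 = 2 dB above threshold.
So the signal is attenuated by 20 − 2 = 18 dB.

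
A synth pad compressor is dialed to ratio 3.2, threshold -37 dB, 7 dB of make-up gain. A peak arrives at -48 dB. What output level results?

-41 dB

-48 dB is 11 dB below the -37 dB threshold, so no gain reduction is applied.
Make-up gain adds 7 dB: -48 + 7 = -41 dB.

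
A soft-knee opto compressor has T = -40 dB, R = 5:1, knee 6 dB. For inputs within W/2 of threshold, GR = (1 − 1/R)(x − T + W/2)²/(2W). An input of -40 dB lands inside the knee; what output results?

-40.6 dB

x − T + W/2 = -40 − (-40) + 3 = 3.
GR = (1 − 1/5) × 3² / 12 = 0.8 × 9 / 12 = 0.6 dB.
Output = -40 − 0.6 = -40.6 dB.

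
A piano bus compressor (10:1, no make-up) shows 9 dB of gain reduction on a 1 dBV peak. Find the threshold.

Let T be the threshold. Output overshoot = (input overshoot)/R, so -8 − T = (1 − T)/10.
10·(-8 − T) = 1 − T → 9·T = -80 − 1 = -81.
T = -81/9 = -9 dBV.

-9 dBV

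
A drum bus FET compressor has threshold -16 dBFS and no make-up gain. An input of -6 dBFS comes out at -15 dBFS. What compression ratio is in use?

10:1

Input overshoot = -6 − (-16) = 10 dB; output overshoot = -15 − (-16) = 1 dB.
Ratio = 10 / 1 = 10.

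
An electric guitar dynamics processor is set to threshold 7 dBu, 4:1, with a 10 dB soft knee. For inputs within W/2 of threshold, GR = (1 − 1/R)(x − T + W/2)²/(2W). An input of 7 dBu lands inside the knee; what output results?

x − T + W/2 = 7 − 7 + 5 = 5.
GR = (1 − 1/4) × 5² / 20 = 0.75 × 25 / 20 = 0.9375 dB.
Output = 7 − 0.9375 = 6.0625 dBu.

6.0625 dBu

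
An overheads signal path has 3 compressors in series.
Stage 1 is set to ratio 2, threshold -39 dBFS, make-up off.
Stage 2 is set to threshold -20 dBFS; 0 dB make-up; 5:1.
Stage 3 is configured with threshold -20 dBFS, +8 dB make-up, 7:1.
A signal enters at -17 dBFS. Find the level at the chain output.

-20 dBFS

Stage 1: overshoot 22 dB → 22/2 = 11 dB → -28 dBFS.
Stage 2: -28 dBFS is at or below the -20 dBFS threshold — no compression; output -28 dBFS.
Stage 3: -28 dBFS ≤ -20 dBFS, so stage 3 doesn't engage; make-up brings it to -20 dBFS.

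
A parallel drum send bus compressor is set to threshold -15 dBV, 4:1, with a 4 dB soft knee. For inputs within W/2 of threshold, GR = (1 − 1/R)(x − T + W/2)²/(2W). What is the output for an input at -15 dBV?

-15.375 dBV

x − T + W/2 = -15 − (-15) + 2 = 2.
GR = (1 − 1/4) × 2² / 8 = 0.75 × 4 / 8 = 0.375 dB.
Output = -15 − 0.375 = -15.375 dBV.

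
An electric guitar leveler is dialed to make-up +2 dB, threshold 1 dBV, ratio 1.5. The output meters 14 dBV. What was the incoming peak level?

17.5 dBV

Stripping the +2 dB make-up gives 12 dBV at the gain stage.
The compressed level sits 12 − 1 = 11 dB over threshold.
Input overshoot = R × output overshoot = 16.5 dB → input = 1 + 16.5 = 17.5 dBV.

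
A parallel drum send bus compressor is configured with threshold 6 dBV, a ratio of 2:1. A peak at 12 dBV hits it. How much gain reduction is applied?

3 dB

12 dBV exceeds the threshold by 6 dB.
At 2:1, output sits 6/2 = 3 dB above threshold.
GR = overshoot in − overshoot out = 6 − 3 = 3 dB.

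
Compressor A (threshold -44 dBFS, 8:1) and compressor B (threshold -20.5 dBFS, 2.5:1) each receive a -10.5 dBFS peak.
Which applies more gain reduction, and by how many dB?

A, by 23.3125 dB

A: overshoot 33.5 dB → output overshoot 4.1875 dB → GR 29.3125 dB.
B: overshoot 10 dB → output overshoot 4 dB → GR 6 dB.
A applies 23.3125 dB more gain reduction.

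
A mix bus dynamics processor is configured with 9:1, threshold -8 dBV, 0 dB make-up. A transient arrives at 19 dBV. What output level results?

19 dBV sits 27 dB over threshold.
9:1 compression reduces that to 27/9 = 3 dB over.
That puts the output at -5 dBV.

-5 dBV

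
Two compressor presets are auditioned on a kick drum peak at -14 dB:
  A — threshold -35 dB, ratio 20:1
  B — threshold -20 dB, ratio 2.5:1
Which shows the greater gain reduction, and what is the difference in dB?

A, by 16.35 dB

A: GR = 21 − 21/20 = 19.95 dB.
B: GR = 6 − 6/2.5 = 3.6 dB.
A applies 16.35 dB more gain reduction.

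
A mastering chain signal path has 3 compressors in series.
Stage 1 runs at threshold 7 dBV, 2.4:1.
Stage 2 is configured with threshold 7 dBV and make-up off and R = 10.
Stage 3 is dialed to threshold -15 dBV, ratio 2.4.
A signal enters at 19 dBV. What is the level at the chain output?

-5.625 dBV

Stage 1: 12 dB above 7 dBV, reduced 2.4:1 to 5 dB above → 12 dBV.
Stage 2: 5 dB above 7 dBV, reduced 10:1 to 0.5 dB above → 7.5 dBV.
Stage 3: 22.5 dB above -15 dBV, reduced 2.4:1 to 9.375 dB above → -5.625 dBV.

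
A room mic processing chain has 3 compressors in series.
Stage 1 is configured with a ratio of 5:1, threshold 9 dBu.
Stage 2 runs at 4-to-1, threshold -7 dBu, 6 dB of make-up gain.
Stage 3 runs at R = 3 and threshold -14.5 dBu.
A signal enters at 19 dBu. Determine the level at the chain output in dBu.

-8.5 dBu

Stage 1: overshoot 10 dB → 10/5 = 2 dB → 11 dBu.
Stage 2: overshoot 18 dB → 18/4 = 4.5 dB → -2.5 dBu; +6 dB make-up → 3.5 dBu.
Stage 3: overshoot 18 dB → 18/3 = 6 dB → -8.5 dBu.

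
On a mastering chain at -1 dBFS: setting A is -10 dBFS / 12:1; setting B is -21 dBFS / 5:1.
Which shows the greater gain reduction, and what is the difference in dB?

B, by 7.75 dB

A: 9 dB over, compressed to 0.75 dB over, so 8.25 dB of GR.
B: 20 dB over, compressed to 4 dB over, so 16 dB of GR.
B reduces 7.75 dB more.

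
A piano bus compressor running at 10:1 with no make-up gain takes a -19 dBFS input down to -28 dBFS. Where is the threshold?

Input is 10 dB above T (since output overshoot × R = input overshoot: (-28 − T)·10 = -19 − T gives T = -29 dBFS).
Check: -29 + (-19 − (-29))/10 = -29 + 1 = -28 dBFS. ✓

-29 dBFS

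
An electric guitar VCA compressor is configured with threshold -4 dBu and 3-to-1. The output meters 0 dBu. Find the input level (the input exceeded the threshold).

8 dBu

That's 4 dB above the -4 dBu threshold.
Input overshoot = R × output overshoot = 12 dB → input = -4 + 12 = 8 dBu.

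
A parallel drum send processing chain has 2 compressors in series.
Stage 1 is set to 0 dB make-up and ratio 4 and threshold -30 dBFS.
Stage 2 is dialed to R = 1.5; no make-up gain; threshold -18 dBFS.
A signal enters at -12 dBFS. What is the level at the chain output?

-25.5 dBFS

Stage 1: -12 dBFS is 18 dB over -30 dBFS; at 4:1 that becomes 4.5 dB over, giving -25.5 dBFS.
Stage 2: -25.5 dBFS ≤ -18 dBFS, so stage 2 doesn't engage; output -25.5 dBFS.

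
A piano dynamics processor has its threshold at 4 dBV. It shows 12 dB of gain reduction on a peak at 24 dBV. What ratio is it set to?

2.5:1

Input overshoot = 24 − 4 = 20 dB.
Output overshoot = 20 − 12 = 8 dB.
Ratio = input overshoot / output overshoot = 20 / 8 = 2.5.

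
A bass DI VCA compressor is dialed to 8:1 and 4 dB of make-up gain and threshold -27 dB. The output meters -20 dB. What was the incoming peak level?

Remove make-up: -20 − 4 = -24 dB.
The compressed level sits -24 − (-27) = 3 dB over threshold.
Input overshoot = R × output overshoot = 24 dB → input = -27 + 24 = -3 dB.

-3 dB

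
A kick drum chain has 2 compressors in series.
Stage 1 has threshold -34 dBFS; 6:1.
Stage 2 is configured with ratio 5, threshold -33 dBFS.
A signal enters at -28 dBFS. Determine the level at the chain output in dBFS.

-33 dBFS

Stage 1: -28 dBFS is 6 dB over -34 dBFS; at 6:1 that becomes 1 dB over, giving -33 dBFS.
Stage 2: -33 dBFS is at or below the -33 dBFS threshold — no compression; output -33 dBFS.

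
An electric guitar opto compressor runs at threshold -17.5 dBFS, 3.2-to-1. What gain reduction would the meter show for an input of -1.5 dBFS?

-1.5 dBFS exceeds the threshold by 16 dB.
A 3.2:1 ratio leaves 5 dB of that excess.
So the signal is attenuated by 16 − 5 = 11 dB.

11 dB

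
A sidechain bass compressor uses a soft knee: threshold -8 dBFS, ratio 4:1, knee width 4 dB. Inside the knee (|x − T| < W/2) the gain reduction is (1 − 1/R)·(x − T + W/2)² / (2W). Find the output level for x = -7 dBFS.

-7.84375 dBFS

x − T + W/2 = -7 − (-8) + 2 = 3.
GR = (1 − 1/4) × 3² / 8 = 0.75 × 9 / 8 = 0.84375 dB.
Output = -7 − 0.84375 = -7.84375 dBFS.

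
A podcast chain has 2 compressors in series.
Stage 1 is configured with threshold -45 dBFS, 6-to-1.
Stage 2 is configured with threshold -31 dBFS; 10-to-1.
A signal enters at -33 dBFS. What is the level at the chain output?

-43 dBFS

Stage 1: 12 dB above -45 dBFS, reduced 6:1 to 2 dB above → -43 dBFS.
Stage 2: below threshold (-43 ≤ -31); passes unchanged; output -43 dBFS.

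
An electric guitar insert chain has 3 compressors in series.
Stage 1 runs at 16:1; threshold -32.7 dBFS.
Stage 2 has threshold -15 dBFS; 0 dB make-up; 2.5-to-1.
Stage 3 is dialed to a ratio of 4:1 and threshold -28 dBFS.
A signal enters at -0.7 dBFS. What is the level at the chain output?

-30.7 dBFS

Stage 1: overshoot 32 dB → 32/16 = 2 dB → -30.7 dBFS.
Stage 2: -30.7 dBFS is at or below the -15 dBFS threshold — no compression; output -30.7 dBFS.
Stage 3: -30.7 dBFS ≤ -28 dBFS, so stage 3 doesn't engage; output -30.7 dBFS.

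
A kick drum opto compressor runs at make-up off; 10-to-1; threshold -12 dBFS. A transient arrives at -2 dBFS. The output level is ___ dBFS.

The input is 10 dB above the -12 dBFS threshold.
10:1 compression reduces that to 10/10 = 1 dB over.
That puts the output at -11 dBFS.

-11 dBFS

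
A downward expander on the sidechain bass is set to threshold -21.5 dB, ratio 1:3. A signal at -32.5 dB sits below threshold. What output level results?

-54.5 dB

Undershoot = (-21.5) − (-32.5) = 11 dB.
At 1:3, that expands to 33 dB under threshold.
Output = -21.5 − 33 = -54.5 dB.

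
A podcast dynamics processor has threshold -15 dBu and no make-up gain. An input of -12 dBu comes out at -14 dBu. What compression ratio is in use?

Input overshoot = -12 − (-15) = 3 dB; output overshoot = -14 − (-15) = 1 dB.
Ratio = 3 / 1 = 3.

3:1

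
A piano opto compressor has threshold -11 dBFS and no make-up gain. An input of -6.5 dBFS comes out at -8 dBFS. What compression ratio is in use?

1.5:1

Input overshoot = -6.5 − (-11) = 4.5 dB; output overshoot = -8 − (-11) = 3 dB.
Ratio = 4.5 / 3 = 1.5.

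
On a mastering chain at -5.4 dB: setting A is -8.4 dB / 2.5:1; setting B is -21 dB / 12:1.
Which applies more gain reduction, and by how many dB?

A: 3 dB over, compressed to 1.2 dB over, so 1.8 dB of GR.
B: 15.6 dB over, compressed to 1.3 dB over, so 14.3 dB of GR.
Difference: 12.5 dB in favour of B.

B, by 12.5 dB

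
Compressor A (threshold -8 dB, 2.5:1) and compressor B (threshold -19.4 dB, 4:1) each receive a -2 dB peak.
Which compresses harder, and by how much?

B, by 9.45 dB

A: GR = 6 − 6/2.5 = 3.6 dB.
B: GR = 17.4 − 17.4/4 = 13.05 dB.
B reduces 9.45 dB more.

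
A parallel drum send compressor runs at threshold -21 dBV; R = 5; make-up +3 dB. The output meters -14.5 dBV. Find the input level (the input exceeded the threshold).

-3.5 dBV

Before make-up, the level was -14.5 − 3 = -17.5 dBV.
That's 3.5 dB above the -21 dBV threshold.
Undo the ratio: input overshoot = 3.5 × 5 = 17.5 dB, giving input = -3.5 dBV.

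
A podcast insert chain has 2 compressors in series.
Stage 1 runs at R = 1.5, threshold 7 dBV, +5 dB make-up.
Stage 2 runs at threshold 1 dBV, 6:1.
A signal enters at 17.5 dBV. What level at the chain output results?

4 dBV

Stage 1: 17.5 dBV is 10.5 dB over 7 dBV; at 1.5:1 that becomes 7 dB over, giving 14 dBV; +5 dB make-up → 19 dBV.
Stage 2: overshoot 18 dB → 18/6 = 3 dB → 4 dBV.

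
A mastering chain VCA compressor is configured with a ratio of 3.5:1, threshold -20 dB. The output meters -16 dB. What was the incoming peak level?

-6 dB

The compressed level sits -16 − (-20) = 4 dB over threshold.
Input overshoot = R × output overshoot = 14 dB → input = -20 + 14 = -6 dB.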